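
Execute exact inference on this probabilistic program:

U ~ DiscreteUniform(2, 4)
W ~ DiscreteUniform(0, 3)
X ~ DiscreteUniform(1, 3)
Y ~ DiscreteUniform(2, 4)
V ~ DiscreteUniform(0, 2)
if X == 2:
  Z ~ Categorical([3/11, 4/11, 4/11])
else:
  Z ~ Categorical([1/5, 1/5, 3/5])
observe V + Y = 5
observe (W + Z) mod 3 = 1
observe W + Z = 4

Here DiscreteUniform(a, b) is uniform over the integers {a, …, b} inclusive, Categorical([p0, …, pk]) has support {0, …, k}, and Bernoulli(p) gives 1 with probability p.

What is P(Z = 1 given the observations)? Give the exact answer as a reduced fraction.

P(Z = 1 | obs) = 21/64

Enumerate traces; 36 have nonzero weight after conditioning:
  (U=2, W=2, X=1, Y=3, V=2, Z=2) weight 1/540
  (U=2, W=2, X=1, Y=4, V=1, Z=2) weight 1/540
  (U=2, W=2, X=2, Y=3, V=2, Z=2) weight 1/891
  (U=2, W=2, X=2, Y=4, V=1, Z=2) weight 1/891
  (U=2, W=2, X=3, Y=3, V=2, Z=2) weight 1/540
  (U=2, W=2, X=3, Y=4, V=1, Z=2) weight 1/540
  (U=2, W=3, X=1, Y=3, V=2, Z=1) weight 1/1620
  (U=2, W=3, X=1, Y=4, V=1, Z=1) weight 1/1620
  … 28 more
Group by Z:
  weight(Z=1) = 7/495
  weight(Z=2) = 43/1485
Total weight = 7/495 + 43/1485 = 64/1485
P(Z=1 | obs) = 7/495 / 64/1485 = 21/64
P(Z=2 | obs) = 43/1485 / 64/1485 = 43/64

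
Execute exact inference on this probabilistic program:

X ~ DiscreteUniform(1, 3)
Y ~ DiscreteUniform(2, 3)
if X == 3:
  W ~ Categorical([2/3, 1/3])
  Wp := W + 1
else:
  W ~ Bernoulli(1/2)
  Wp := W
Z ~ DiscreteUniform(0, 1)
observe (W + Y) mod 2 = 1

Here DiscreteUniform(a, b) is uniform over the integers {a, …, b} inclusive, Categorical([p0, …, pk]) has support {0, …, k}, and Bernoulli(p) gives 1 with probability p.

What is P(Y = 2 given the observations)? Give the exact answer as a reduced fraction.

P(Y = 2 | obs) = 4/9

Enumerate traces; 12 have nonzero weight after conditioning:
  (X=1, Y=2, W=1, Z=0) weight 1/24
  (X=1, Y=2, W=1, Z=1) weight 1/24
  (X=1, Y=3, W=0, Z=0) weight 1/24
  (X=1, Y=3, W=0, Z=1) weight 1/24
  (X=2, Y=2, W=1, Z=0) weight 1/24
  (X=2, Y=2, W=1, Z=1) weight 1/24
  (X=2, Y=3, W=0, Z=0) weight 1/24
  (X=2, Y=3, W=0, Z=1) weight 1/24
  … 4 more
Group by Y:
  weight(Y=2) = 2/9
  weight(Y=3) = 5/18
Total weight = 2/9 + 5/18 = 1/2
P(Y=2 | obs) = 2/9 / 1/2 = 4/9
P(Y=3 | obs) = 5/18 / 1/2 = 5/9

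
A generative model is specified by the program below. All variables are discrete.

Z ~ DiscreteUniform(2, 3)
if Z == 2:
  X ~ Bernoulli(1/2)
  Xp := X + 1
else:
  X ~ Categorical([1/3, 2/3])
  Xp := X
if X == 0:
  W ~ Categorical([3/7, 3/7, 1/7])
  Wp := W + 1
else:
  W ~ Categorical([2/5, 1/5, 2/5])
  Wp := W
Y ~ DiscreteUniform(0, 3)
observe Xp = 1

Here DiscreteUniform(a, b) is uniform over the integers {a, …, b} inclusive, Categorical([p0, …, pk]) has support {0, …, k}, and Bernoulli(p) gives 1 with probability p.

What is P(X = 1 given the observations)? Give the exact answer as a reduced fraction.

Enumerate traces; 24 have nonzero weight after conditioning:
  (Z=2, X=0, W=0, Y=0) weight 3/112
  (Z=2, X=0, W=0, Y=1) weight 3/112
  (Z=2, X=0, W=0, Y=2) weight 3/112
  (Z=2, X=0, W=0, Y=3) weight 3/112
  (Z=2, X=0, W=1, Y=0) weight 3/112
  (Z=2, X=0, W=1, Y=1) weight 3/112
  (Z=2, X=0, W=1, Y=2) weight 3/112
  (Z=2, X=0, W=1, Y=3) weight 3/112
  (Z=3, X=1, W=0, Y=0) weight 1/30
  … 15 more
Group by X:
  weight(X=0) = 1/4
  weight(X=1) = 1/3
Total weight = 1/4 + 1/3 = 7/12
P(X=0 | obs) = 1/4 / 7/12 = 3/7
P(X=1 | obs) = 1/3 / 7/12 = 4/7

P(X = 1 | obs) = 4/7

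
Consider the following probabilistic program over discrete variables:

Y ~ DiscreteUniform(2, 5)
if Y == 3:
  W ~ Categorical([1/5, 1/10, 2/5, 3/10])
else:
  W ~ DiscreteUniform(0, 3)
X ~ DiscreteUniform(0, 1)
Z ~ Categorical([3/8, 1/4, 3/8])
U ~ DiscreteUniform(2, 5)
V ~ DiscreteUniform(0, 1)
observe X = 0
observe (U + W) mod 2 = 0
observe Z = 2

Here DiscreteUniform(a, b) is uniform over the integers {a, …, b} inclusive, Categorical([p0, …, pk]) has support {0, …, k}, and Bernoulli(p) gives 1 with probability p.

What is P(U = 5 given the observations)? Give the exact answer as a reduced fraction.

P(U = 5 | obs) = 19/80

Enumerate traces; 64 have nonzero weight after conditioning:
  (Y=2, W=0, X=0, Z=2, U=2, V=0) weight 3/2048
  (Y=2, W=0, X=0, Z=2, U=2, V=1) weight 3/2048
  (Y=2, W=0, X=0, Z=2, U=4, V=0) weight 3/2048
  (Y=2, W=0, X=0, Z=2, U=4, V=1) weight 3/2048
  (Y=2, W=1, X=0, Z=2, U=3, V=0) weight 3/2048
  (Y=2, W=1, X=0, Z=2, U=3, V=1) weight 3/2048
  (Y=2, W=1, X=0, Z=2, U=5, V=0) weight 3/2048
  (Y=2, W=1, X=0, Z=2, U=5, V=1) weight 3/2048
  … 56 more
Group by U:
  weight(U=2) = 63/2560
  weight(U=3) = 57/2560
  weight(U=4) = 63/2560
  weight(U=5) = 57/2560
Total weight = 63/2560 + 57/2560 + 63/2560 + 57/2560 = 3/32
P(U=2 | obs) = 63/2560 / 3/32 = 21/80
P(U=3 | obs) = 57/2560 / 3/32 = 19/80
P(U=4 | obs) = 63/2560 / 3/32 = 21/80
P(U=5 | obs) = 57/2560 / 3/32 = 19/80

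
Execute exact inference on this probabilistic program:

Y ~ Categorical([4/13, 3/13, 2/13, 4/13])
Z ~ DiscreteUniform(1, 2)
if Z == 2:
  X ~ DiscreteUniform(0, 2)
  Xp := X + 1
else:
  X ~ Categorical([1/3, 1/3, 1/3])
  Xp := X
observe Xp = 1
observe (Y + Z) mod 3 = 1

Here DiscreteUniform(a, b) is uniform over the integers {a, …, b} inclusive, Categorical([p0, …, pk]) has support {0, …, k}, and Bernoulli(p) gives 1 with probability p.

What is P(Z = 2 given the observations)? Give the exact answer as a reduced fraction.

Enumerate traces; 3 have nonzero weight after conditioning:
  (Y=0, Z=1, X=1) weight 2/39
  (Y=2, Z=2, X=0) weight 1/39
  (Y=3, Z=1, X=1) weight 2/39
Group by Z:
  weight(Z=1) = 4/39
  weight(Z=2) = 1/39
Total weight = 4/39 + 1/39 = 5/39
P(Z=1 | obs) = 4/39 / 5/39 = 4/5
P(Z=2 | obs) = 1/39 / 5/39 = 1/5

P(Z = 2 | obs) = 1/5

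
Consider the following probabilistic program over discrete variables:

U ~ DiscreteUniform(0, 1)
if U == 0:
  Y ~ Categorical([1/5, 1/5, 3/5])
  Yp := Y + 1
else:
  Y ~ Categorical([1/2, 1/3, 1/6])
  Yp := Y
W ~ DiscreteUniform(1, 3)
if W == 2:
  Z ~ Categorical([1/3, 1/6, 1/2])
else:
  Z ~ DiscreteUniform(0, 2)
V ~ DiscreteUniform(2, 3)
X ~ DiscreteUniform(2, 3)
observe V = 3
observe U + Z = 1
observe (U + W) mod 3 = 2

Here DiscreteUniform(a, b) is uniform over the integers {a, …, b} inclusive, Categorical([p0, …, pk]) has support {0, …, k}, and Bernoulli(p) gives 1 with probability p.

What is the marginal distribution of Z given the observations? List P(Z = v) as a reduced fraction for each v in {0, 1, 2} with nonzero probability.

Enumerate traces; 12 have nonzero weight after conditioning:
  (U=0, Y=0, W=2, Z=1, V=3, X=2) weight 1/720
  (U=0, Y=0, W=2, Z=1, V=3, X=3) weight 1/720
  (U=0, Y=1, W=2, Z=1, V=3, X=2) weight 1/720
  (U=0, Y=1, W=2, Z=1, V=3, X=3) weight 1/720
  (U=0, Y=2, W=2, Z=1, V=3, X=2) weight 1/240
  (U=0, Y=2, W=2, Z=1, V=3, X=3) weight 1/240
  (U=1, Y=0, W=1, Z=0, V=3, X=2) weight 1/144
  (U=1, Y=0, W=1, Z=0, V=3, X=3) weight 1/144
  … 4 more
Group by Z:
  weight(Z=0) = 1/36
  weight(Z=1) = 1/72
Total weight = 1/36 + 1/72 = 1/24
P(Z=0 | obs) = 1/36 / 1/24 = 2/3
P(Z=1 | obs) = 1/72 / 1/24 = 1/3

P(Z=0) = 2/3, P(Z=1) = 1/3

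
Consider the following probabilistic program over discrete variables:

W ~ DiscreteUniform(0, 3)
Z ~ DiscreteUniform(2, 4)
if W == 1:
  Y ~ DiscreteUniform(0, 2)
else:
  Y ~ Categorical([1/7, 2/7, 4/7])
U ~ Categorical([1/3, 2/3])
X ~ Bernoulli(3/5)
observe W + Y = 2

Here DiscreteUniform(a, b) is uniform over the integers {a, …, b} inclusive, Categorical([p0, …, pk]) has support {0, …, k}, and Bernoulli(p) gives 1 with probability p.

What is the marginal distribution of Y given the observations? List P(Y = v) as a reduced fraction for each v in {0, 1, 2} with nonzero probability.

Enumerate traces; 36 have nonzero weight after conditioning:
  (W=0, Z=2, Y=2, U=0, X=0) weight 2/315
  (W=0, Z=2, Y=2, U=0, X=1) weight 1/105
  (W=0, Z=2, Y=2, U=1, X=0) weight 4/315
  (W=0, Z=2, Y=2, U=1, X=1) weight 2/105
  (W=0, Z=3, Y=2, U=0, X=0) weight 2/315
  (W=0, Z=3, Y=2, U=0, X=1) weight 1/105
  (W=0, Z=3, Y=2, U=1, X=0) weight 4/315
  (W=0, Z=3, Y=2, U=1, X=1) weight 2/105
  (W=1, Z=2, Y=1, U=0, X=0) weight 1/270
  (W=2, Z=2, Y=0, U=0, X=0) weight 1/630
  … 26 more
Group by Y:
  weight(Y=0) = 1/28
  weight(Y=1) = 1/12
  weight(Y=2) = 1/7
Total weight = 1/28 + 1/12 + 1/7 = 11/42
P(Y=0 | obs) = 1/28 / 11/42 = 3/22
P(Y=1 | obs) = 1/12 / 11/42 = 7/22
P(Y=2 | obs) = 1/7 / 11/42 = 6/11

P(Y=0) = 3/22, P(Y=1) = 7/22, P(Y=2) = 6/11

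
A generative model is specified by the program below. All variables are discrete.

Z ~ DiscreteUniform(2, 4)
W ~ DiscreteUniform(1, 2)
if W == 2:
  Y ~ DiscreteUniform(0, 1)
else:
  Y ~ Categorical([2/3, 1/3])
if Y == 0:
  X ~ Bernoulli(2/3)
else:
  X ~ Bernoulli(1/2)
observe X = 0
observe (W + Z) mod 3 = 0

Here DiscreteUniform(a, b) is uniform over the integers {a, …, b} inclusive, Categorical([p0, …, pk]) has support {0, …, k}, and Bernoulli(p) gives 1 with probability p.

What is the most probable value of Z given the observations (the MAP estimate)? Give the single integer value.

Enumerate traces; 4 have nonzero weight after conditioning:
  (Z=2, W=1, Y=0, X=0) weight 1/27
  (Z=2, W=1, Y=1, X=0) weight 1/36
  (Z=4, W=2, Y=0, X=0) weight 1/36
  (Z=4, W=2, Y=1, X=0) weight 1/24
Group by Z:
  weight(Z=2) = 7/108
  weight(Z=4) = 5/72
Total weight = 7/108 + 5/72 = 29/216
P(Z=2 | obs) = 7/108 / 29/216 = 14/29
P(Z=4 | obs) = 5/72 / 29/216 = 15/29
argmax = 4

argmax_v P(Z = v | obs) = 4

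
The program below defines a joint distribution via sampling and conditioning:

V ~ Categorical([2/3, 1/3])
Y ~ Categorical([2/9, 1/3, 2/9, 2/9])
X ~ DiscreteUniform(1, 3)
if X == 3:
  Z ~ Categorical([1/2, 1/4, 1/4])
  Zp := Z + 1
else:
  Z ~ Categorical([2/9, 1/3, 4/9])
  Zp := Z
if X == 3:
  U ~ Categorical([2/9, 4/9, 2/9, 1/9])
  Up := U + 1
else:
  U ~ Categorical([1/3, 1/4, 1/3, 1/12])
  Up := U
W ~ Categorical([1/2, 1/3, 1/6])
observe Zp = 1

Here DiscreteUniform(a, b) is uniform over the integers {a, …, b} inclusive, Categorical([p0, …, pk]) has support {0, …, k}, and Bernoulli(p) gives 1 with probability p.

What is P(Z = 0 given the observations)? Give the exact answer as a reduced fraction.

P(Z = 0 | obs) = 3/7

Enumerate traces; 288 have nonzero weight after conditioning:
  (V=0, Y=0, X=1, Z=1, U=0, W=0) weight 2/729
  (V=0, Y=0, X=1, Z=1, U=0, W=1) weight 4/2187
  (V=0, Y=0, X=1, Z=1, U=0, W=2) weight 2/2187
  (V=0, Y=0, X=1, Z=1, U=1, W=0) weight 1/486
  (V=0, Y=0, X=1, Z=1, U=1, W=1) weight 1/729
  (V=0, Y=0, X=1, Z=1, U=1, W=2) weight 1/1458
  (V=0, Y=0, X=1, Z=1, U=2, W=0) weight 2/729
  (V=0, Y=0, X=1, Z=1, U=2, W=1) weight 4/2187
  (V=0, Y=0, X=3, Z=0, U=0, W=0) weight 2/729
  … 279 more
Group by Z:
  weight(Z=0) = 1/6
  weight(Z=1) = 2/9
Total weight = 1/6 + 2/9 = 7/18
P(Z=0 | obs) = 1/6 / 7/18 = 3/7
P(Z=1 | obs) = 2/9 / 7/18 = 4/7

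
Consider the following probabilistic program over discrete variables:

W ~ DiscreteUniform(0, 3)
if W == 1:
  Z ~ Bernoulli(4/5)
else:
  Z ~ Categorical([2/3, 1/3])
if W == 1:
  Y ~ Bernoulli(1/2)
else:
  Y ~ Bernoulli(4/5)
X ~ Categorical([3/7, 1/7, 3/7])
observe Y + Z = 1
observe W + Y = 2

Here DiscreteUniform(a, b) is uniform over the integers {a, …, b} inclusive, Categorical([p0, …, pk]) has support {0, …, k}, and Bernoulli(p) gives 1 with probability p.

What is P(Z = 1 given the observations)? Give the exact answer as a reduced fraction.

P(Z = 1 | obs) = 2/5

Enumerate traces; 6 have nonzero weight after conditioning:
  (W=1, Z=0, Y=1, X=0) weight 3/280
  (W=1, Z=0, Y=1, X=1) weight 1/280
  (W=1, Z=0, Y=1, X=2) weight 3/280
  (W=2, Z=1, Y=0, X=0) weight 1/140
  (W=2, Z=1, Y=0, X=1) weight 1/420
  (W=2, Z=1, Y=0, X=2) weight 1/140
Group by Z:
  weight(Z=0) = 1/40
  weight(Z=1) = 1/60
Total weight = 1/40 + 1/60 = 1/24
P(Z=0 | obs) = 1/40 / 1/24 = 3/5
P(Z=1 | obs) = 1/60 / 1/24 = 2/5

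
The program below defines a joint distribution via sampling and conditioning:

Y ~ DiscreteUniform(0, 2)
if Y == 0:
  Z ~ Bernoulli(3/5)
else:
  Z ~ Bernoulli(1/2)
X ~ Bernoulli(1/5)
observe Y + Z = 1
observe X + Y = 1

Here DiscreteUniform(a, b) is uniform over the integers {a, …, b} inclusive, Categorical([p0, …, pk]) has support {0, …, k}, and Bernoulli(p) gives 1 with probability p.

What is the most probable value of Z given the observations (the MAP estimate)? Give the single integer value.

Enumerate traces; 2 have nonzero weight after conditioning:
  (Y=0, Z=1, X=1) weight 1/25
  (Y=1, Z=0, X=0) weight 2/15
Group by Z:
  weight(Z=0) = 2/15
  weight(Z=1) = 1/25
Total weight = 2/15 + 1/25 = 13/75
P(Z=0 | obs) = 2/15 / 13/75 = 10/13
P(Z=1 | obs) = 1/25 / 13/75 = 3/13
argmax = 0

argmax_v P(Z = v | obs) = 0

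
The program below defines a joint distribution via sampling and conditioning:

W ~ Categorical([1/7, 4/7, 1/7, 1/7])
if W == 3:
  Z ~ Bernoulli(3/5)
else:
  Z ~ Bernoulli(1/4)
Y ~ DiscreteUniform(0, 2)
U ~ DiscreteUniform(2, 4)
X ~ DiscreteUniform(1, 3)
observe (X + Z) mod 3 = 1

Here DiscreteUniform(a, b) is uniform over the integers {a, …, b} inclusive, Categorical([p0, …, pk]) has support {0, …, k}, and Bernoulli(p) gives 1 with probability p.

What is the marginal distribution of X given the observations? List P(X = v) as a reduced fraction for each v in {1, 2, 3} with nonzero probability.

P(X=1) = 7/10, P(X=3) = 3/10

Enumerate traces; 72 have nonzero weight after conditioning:
  (W=0, Z=0, Y=0, U=2, X=1) weight 1/252
  (W=0, Z=0, Y=0, U=3, X=1) weight 1/252
  (W=0, Z=0, Y=0, U=4, X=1) weight 1/252
  (W=0, Z=0, Y=1, U=2, X=1) weight 1/252
  (W=0, Z=0, Y=1, U=3, X=1) weight 1/252
  (W=0, Z=0, Y=1, U=4, X=1) weight 1/252
  (W=0, Z=0, Y=2, U=2, X=1) weight 1/252
  (W=0, Z=0, Y=2, U=3, X=1) weight 1/252
  (W=0, Z=1, Y=0, U=2, X=3) weight 1/756
  … 63 more
Group by X:
  weight(X=1) = 7/30
  weight(X=3) = 1/10
Total weight = 7/30 + 1/10 = 1/3
P(X=1 | obs) = 7/30 / 1/3 = 7/10
P(X=3 | obs) = 1/10 / 1/3 = 3/10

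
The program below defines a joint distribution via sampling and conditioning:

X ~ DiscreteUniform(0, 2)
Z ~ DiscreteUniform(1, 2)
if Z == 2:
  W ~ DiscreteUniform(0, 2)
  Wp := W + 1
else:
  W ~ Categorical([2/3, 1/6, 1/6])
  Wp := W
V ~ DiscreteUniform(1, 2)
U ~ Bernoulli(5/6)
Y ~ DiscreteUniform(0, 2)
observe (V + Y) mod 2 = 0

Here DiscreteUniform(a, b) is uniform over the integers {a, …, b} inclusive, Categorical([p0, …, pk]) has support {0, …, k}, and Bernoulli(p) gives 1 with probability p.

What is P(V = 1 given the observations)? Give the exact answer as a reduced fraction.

P(V = 1 | obs) = 1/3

Enumerate traces; 108 have nonzero weight after conditioning:
  (X=0, Z=1, W=0, V=1, U=0, Y=1) weight 1/324
  (X=0, Z=1, W=0, V=1, U=1, Y=1) weight 5/324
  (X=0, Z=1, W=0, V=2, U=0, Y=0) weight 1/324
  (X=0, Z=1, W=0, V=2, U=0, Y=2) weight 1/324
  (X=0, Z=1, W=0, V=2, U=1, Y=0) weight 5/324
  (X=0, Z=1, W=0, V=2, U=1, Y=2) weight 5/324
  (X=0, Z=1, W=1, V=1, U=0, Y=1) weight 1/1296
  (X=0, Z=1, W=1, V=1, U=1, Y=1) weight 5/1296
  … 100 more
Group by V:
  weight(V=1) = 1/6
  weight(V=2) = 1/3
Total weight = 1/6 + 1/3 = 1/2
P(V=1 | obs) = 1/6 / 1/2 = 1/3
P(V=2 | obs) = 1/3 / 1/2 = 2/3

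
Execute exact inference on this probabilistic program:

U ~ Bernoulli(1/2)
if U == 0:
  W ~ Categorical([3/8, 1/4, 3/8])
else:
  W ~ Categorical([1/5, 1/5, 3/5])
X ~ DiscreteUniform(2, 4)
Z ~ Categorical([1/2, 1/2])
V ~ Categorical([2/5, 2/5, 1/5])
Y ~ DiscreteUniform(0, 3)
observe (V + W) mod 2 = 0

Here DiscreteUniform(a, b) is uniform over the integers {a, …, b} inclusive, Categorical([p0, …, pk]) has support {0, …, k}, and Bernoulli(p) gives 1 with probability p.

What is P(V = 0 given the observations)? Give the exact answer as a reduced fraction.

P(V = 0 | obs) = 62/111

Enumerate traces; 240 have nonzero weight after conditioning:
  (U=0, W=0, X=2, Z=0, V=0, Y=0) weight 1/320
  (U=0, W=0, X=2, Z=0, V=0, Y=1) weight 1/320
  (U=0, W=0, X=2, Z=0, V=0, Y=2) weight 1/320
  (U=0, W=0, X=2, Z=0, V=0, Y=3) weight 1/320
  (U=0, W=0, X=2, Z=0, V=2, Y=0) weight 1/640
  (U=0, W=0, X=2, Z=0, V=2, Y=1) weight 1/640
  (U=0, W=0, X=2, Z=0, V=2, Y=2) weight 1/640
  (U=0, W=0, X=2, Z=0, V=2, Y=3) weight 1/640
  (U=0, W=1, X=2, Z=0, V=1, Y=0) weight 1/480
  … 231 more
Group by V:
  weight(V=0) = 31/100
  weight(V=1) = 9/100
  weight(V=2) = 31/200
Total weight = 31/100 + 9/100 + 31/200 = 111/200
P(V=0 | obs) = 31/100 / 111/200 = 62/111
P(V=1 | obs) = 9/100 / 111/200 = 6/37
P(V=2 | obs) = 31/200 / 111/200 = 31/111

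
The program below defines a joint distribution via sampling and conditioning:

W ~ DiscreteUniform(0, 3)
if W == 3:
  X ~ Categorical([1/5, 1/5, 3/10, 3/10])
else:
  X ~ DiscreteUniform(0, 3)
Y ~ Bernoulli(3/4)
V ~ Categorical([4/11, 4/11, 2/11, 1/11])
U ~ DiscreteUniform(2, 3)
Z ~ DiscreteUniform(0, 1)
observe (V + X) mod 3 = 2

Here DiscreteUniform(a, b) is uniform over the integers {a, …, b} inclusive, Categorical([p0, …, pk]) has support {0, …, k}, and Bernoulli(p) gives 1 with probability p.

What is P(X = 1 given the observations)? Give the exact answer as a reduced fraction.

P(X = 1 | obs) = 76/261

Enumerate traces; 160 have nonzero weight after conditioning:
  (W=0, X=0, Y=0, V=2, U=2, Z=0) weight 1/1408
  (W=0, X=0, Y=0, V=2, U=2, Z=1) weight 1/1408
  (W=0, X=0, Y=0, V=2, U=3, Z=0) weight 1/1408
  (W=0, X=0, Y=0, V=2, U=3, Z=1) weight 1/1408
  (W=0, X=0, Y=1, V=2, U=2, Z=0) weight 3/1408
  (W=0, X=0, Y=1, V=2, U=2, Z=1) weight 3/1408
  (W=0, X=0, Y=1, V=2, U=3, Z=0) weight 3/1408
  (W=0, X=0, Y=1, V=2, U=3, Z=1) weight 3/1408
  (W=0, X=1, Y=0, V=1, U=2, Z=0) weight 1/704
  (W=0, X=2, Y=0, V=0, U=2, Z=0) weight 1/704
  … 150 more
Group by X:
  weight(X=0) = 19/440
  weight(X=1) = 19/220
  weight(X=2) = 21/176
  weight(X=3) = 21/440
Total weight = 19/440 + 19/220 + 21/176 + 21/440 = 261/880
P(X=0 | obs) = 19/440 / 261/880 = 38/261
P(X=1 | obs) = 19/220 / 261/880 = 76/261
P(X=2 | obs) = 21/176 / 261/880 = 35/87
P(X=3 | obs) = 21/440 / 261/880 = 14/87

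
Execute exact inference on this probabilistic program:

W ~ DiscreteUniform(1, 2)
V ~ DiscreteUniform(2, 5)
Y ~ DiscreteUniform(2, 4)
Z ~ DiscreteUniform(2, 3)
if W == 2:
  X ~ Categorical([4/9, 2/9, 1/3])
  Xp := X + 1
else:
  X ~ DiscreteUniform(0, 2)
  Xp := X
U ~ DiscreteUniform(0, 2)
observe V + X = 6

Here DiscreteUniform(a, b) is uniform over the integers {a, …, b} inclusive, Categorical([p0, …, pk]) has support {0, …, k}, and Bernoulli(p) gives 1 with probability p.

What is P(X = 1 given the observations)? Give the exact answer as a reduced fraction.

Enumerate traces; 72 have nonzero weight after conditioning:
  (W=1, V=4, Y=2, Z=2, X=2, U=0) weight 1/432
  (W=1, V=4, Y=2, Z=2, X=2, U=1) weight 1/432
  (W=1, V=4, Y=2, Z=2, X=2, U=2) weight 1/432
  (W=1, V=4, Y=2, Z=3, X=2, U=0) weight 1/432
  (W=1, V=4, Y=2, Z=3, X=2, U=1) weight 1/432
  (W=1, V=4, Y=2, Z=3, X=2, U=2) weight 1/432
  (W=1, V=4, Y=3, Z=2, X=2, U=0) weight 1/432
  (W=1, V=4, Y=3, Z=2, X=2, U=1) weight 1/432
  (W=1, V=5, Y=2, Z=2, X=1, U=0) weight 1/432
  … 63 more
Group by X:
  weight(X=1) = 5/72
  weight(X=2) = 1/12
Total weight = 5/72 + 1/12 = 11/72
P(X=1 | obs) = 5/72 / 11/72 = 5/11
P(X=2 | obs) = 1/12 / 11/72 = 6/11

P(X = 1 | obs) = 5/11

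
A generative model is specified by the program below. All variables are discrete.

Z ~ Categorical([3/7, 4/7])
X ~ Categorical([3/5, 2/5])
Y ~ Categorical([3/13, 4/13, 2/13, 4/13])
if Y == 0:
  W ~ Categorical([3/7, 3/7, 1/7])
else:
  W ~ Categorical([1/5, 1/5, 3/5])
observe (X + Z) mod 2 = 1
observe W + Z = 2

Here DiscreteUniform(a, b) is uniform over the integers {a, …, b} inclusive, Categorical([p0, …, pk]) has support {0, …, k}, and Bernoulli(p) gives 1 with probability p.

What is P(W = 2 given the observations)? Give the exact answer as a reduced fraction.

Enumerate traces; 8 have nonzero weight after conditioning:
  (Z=0, X=1, Y=0, W=2) weight 18/3185
  (Z=0, X=1, Y=1, W=2) weight 72/2275
  (Z=0, X=1, Y=2, W=2) weight 36/2275
  (Z=0, X=1, Y=3, W=2) weight 72/2275
  (Z=1, X=0, Y=0, W=1) weight 108/3185
  (Z=1, X=0, Y=1, W=1) weight 48/2275
  (Z=1, X=0, Y=2, W=1) weight 24/2275
  (Z=1, X=0, Y=3, W=1) weight 48/2275
Group by W:
  weight(W=1) = 276/3185
  weight(W=2) = 54/637
Total weight = 276/3185 + 54/637 = 6/35
P(W=1 | obs) = 276/3185 / 6/35 = 46/91
P(W=2 | obs) = 54/637 / 6/35 = 45/91

P(W = 2 | obs) = 45/91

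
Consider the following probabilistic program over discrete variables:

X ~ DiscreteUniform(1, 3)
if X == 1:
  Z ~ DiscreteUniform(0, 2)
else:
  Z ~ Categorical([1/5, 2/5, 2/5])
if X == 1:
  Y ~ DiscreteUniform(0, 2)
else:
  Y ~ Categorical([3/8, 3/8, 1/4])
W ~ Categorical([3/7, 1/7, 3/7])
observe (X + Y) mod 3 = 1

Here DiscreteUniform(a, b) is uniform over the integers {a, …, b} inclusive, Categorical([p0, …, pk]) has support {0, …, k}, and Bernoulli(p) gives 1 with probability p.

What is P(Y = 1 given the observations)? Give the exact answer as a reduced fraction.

Enumerate traces; 27 have nonzero weight after conditioning:
  (X=1, Z=0, Y=0, W=0) weight 1/63
  (X=1, Z=0, Y=0, W=1) weight 1/189
  (X=1, Z=0, Y=0, W=2) weight 1/63
  (X=1, Z=1, Y=0, W=0) weight 1/63
  (X=1, Z=1, Y=0, W=1) weight 1/189
  (X=1, Z=1, Y=0, W=2) weight 1/63
  (X=1, Z=2, Y=0, W=0) weight 1/63
  (X=1, Z=2, Y=0, W=1) weight 1/189
  (X=2, Z=0, Y=2, W=0) weight 1/140
  (X=3, Z=0, Y=1, W=0) weight 3/280
  … 17 more
Group by Y:
  weight(Y=0) = 1/9
  weight(Y=1) = 1/8
  weight(Y=2) = 1/12
Total weight = 1/9 + 1/8 + 1/12 = 23/72
P(Y=0 | obs) = 1/9 / 23/72 = 8/23
P(Y=1 | obs) = 1/8 / 23/72 = 9/23
P(Y=2 | obs) = 1/12 / 23/72 = 6/23

P(Y = 1 | obs) = 9/23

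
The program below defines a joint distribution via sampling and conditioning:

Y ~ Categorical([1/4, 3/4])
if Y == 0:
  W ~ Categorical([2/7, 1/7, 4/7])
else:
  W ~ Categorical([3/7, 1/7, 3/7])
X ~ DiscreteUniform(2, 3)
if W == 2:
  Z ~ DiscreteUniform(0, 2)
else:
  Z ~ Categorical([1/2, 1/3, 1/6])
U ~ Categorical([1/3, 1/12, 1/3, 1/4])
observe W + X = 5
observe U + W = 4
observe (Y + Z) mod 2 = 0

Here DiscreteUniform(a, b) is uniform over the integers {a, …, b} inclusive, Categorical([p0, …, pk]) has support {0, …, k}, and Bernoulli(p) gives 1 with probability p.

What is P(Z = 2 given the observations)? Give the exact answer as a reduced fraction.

Enumerate traces; 3 have nonzero weight after conditioning:
  (Y=0, W=2, X=3, Z=0, U=2) weight 1/126
  (Y=0, W=2, X=3, Z=2, U=2) weight 1/126
  (Y=1, W=2, X=3, Z=1, U=2) weight 1/56
Group by Z:
  weight(Z=0) = 1/126
  weight(Z=1) = 1/56
  weight(Z=2) = 1/126
Total weight = 1/126 + 1/56 + 1/126 = 17/504
P(Z=0 | obs) = 1/126 / 17/504 = 4/17
P(Z=1 | obs) = 1/56 / 17/504 = 9/17
P(Z=2 | obs) = 1/126 / 17/504 = 4/17

P(Z = 2 | obs) = 4/17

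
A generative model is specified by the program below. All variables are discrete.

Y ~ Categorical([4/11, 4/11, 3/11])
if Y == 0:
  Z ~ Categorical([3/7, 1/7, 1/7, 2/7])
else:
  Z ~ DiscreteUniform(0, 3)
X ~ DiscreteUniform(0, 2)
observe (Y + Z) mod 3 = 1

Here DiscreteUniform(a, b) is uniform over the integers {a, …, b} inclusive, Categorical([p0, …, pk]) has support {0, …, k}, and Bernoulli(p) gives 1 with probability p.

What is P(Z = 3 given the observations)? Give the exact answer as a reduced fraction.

Enumerate traces; 12 have nonzero weight after conditioning:
  (Y=0, Z=1, X=0) weight 4/231
  (Y=0, Z=1, X=1) weight 4/231
  (Y=0, Z=1, X=2) weight 4/231
  (Y=1, Z=0, X=0) weight 1/33
  (Y=1, Z=0, X=1) weight 1/33
  (Y=1, Z=0, X=2) weight 1/33
  (Y=1, Z=3, X=0) weight 1/33
  (Y=1, Z=3, X=1) weight 1/33
  (Y=2, Z=2, X=0) weight 1/44
  … 3 more
Group by Z:
  weight(Z=0) = 1/11
  weight(Z=1) = 4/77
  weight(Z=2) = 3/44
  weight(Z=3) = 1/11
Total weight = 1/11 + 4/77 + 3/44 + 1/11 = 93/308
P(Z=0 | obs) = 1/11 / 93/308 = 28/93
P(Z=1 | obs) = 4/77 / 93/308 = 16/93
P(Z=2 | obs) = 3/44 / 93/308 = 7/31
P(Z=3 | obs) = 1/11 / 93/308 = 28/93

P(Z = 3 | obs) = 28/93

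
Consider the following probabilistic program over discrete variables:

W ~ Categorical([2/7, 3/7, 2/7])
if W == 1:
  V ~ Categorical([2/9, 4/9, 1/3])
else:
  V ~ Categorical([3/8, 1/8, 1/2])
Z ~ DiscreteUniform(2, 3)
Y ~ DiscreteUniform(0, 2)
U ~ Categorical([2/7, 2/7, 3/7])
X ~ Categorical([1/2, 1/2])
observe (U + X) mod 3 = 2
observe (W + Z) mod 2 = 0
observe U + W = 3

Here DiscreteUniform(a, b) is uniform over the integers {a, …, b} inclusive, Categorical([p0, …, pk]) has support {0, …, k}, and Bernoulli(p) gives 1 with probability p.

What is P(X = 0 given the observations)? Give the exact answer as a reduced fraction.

P(X = 0 | obs) = 9/13

Enumerate traces; 18 have nonzero weight after conditioning:
  (W=1, V=0, Z=3, Y=0, U=2, X=0) weight 1/294
  (W=1, V=0, Z=3, Y=1, U=2, X=0) weight 1/294
  (W=1, V=0, Z=3, Y=2, U=2, X=0) weight 1/294
  (W=1, V=1, Z=3, Y=0, U=2, X=0) weight 1/147
  (W=1, V=1, Z=3, Y=1, U=2, X=0) weight 1/147
  (W=1, V=1, Z=3, Y=2, U=2, X=0) weight 1/147
  (W=1, V=2, Z=3, Y=0, U=2, X=0) weight 1/196
  (W=1, V=2, Z=3, Y=1, U=2, X=0) weight 1/196
  (W=2, V=0, Z=2, Y=0, U=1, X=1) weight 1/392
  … 9 more
Group by X:
  weight(X=0) = 9/196
  weight(X=1) = 1/49
Total weight = 9/196 + 1/49 = 13/196
P(X=0 | obs) = 9/196 / 13/196 = 9/13
P(X=1 | obs) = 1/49 / 13/196 = 4/13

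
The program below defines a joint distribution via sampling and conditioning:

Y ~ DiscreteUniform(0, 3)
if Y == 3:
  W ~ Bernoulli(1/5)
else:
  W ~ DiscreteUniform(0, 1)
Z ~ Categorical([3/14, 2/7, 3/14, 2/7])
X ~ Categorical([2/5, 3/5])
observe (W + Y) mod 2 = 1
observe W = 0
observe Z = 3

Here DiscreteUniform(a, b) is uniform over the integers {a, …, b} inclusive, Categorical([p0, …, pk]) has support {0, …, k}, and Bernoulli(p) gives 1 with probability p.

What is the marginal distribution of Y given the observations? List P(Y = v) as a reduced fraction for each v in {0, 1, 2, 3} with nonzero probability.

Enumerate traces; 4 have nonzero weight after conditioning:
  (Y=1, W=0, Z=3, X=0) weight 1/70
  (Y=1, W=0, Z=3, X=1) weight 3/140
  (Y=3, W=0, Z=3, X=0) weight 4/175
  (Y=3, W=0, Z=3, X=1) weight 6/175
Group by Y:
  weight(Y=1) = 1/28
  weight(Y=3) = 2/35
Total weight = 1/28 + 2/35 = 13/140
P(Y=1 | obs) = 1/28 / 13/140 = 5/13
P(Y=3 | obs) = 2/35 / 13/140 = 8/13

P(Y=1) = 5/13, P(Y=3) = 8/13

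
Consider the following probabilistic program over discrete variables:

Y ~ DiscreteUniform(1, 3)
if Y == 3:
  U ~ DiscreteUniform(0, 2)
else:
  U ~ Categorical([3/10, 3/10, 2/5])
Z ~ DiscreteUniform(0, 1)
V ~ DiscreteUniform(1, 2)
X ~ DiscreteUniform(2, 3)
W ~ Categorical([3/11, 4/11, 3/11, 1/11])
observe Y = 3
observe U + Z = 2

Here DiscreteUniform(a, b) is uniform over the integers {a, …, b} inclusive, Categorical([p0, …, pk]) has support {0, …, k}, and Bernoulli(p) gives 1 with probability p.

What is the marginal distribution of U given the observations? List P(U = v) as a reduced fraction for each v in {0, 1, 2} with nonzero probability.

Enumerate traces; 32 have nonzero weight after conditioning:
  (Y=3, U=1, Z=1, V=1, X=2, W=0) weight 1/264
  (Y=3, U=1, Z=1, V=1, X=2, W=1) weight 1/198
  (Y=3, U=1, Z=1, V=1, X=2, W=2) weight 1/264
  (Y=3, U=1, Z=1, V=1, X=2, W=3) weight 1/792
  (Y=3, U=1, Z=1, V=1, X=3, W=0) weight 1/264
  (Y=3, U=1, Z=1, V=1, X=3, W=1) weight 1/198
  (Y=3, U=1, Z=1, V=1, X=3, W=2) weight 1/264
  (Y=3, U=1, Z=1, V=1, X=3, W=3) weight 1/792
  (Y=3, U=2, Z=0, V=1, X=2, W=0) weight 1/264
  … 23 more
Group by U:
  weight(U=1) = 1/18
  weight(U=2) = 1/18
Total weight = 1/18 + 1/18 = 1/9
P(U=1 | obs) = 1/18 / 1/9 = 1/2
P(U=2 | obs) = 1/18 / 1/9 = 1/2

P(U=1) = 1/2, P(U=2) = 1/2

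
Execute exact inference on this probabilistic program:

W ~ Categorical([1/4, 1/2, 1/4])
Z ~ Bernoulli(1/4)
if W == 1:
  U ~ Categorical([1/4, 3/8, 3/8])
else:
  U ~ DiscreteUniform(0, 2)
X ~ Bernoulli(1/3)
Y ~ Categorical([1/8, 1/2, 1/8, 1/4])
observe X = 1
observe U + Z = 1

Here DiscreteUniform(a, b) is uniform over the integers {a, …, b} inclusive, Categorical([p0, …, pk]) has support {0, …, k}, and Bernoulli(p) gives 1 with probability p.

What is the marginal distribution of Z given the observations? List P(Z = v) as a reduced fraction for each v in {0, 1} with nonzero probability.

Enumerate traces; 24 have nonzero weight after conditioning:
  (W=0, Z=0, U=1, X=1, Y=0) weight 1/384
  (W=0, Z=0, U=1, X=1, Y=1) weight 1/96
  (W=0, Z=0, U=1, X=1, Y=2) weight 1/384
  (W=0, Z=0, U=1, X=1, Y=3) weight 1/192
  (W=0, Z=1, U=0, X=1, Y=0) weight 1/1152
  (W=0, Z=1, U=0, X=1, Y=1) weight 1/288
  (W=0, Z=1, U=0, X=1, Y=2) weight 1/1152
  (W=0, Z=1, U=0, X=1, Y=3) weight 1/576
  … 16 more
Group by Z:
  weight(Z=0) = 17/192
  weight(Z=1) = 7/288
Total weight = 17/192 + 7/288 = 65/576
P(Z=0 | obs) = 17/192 / 65/576 = 51/65
P(Z=1 | obs) = 7/288 / 65/576 = 14/65

P(Z=0) = 51/65, P(Z=1) = 14/65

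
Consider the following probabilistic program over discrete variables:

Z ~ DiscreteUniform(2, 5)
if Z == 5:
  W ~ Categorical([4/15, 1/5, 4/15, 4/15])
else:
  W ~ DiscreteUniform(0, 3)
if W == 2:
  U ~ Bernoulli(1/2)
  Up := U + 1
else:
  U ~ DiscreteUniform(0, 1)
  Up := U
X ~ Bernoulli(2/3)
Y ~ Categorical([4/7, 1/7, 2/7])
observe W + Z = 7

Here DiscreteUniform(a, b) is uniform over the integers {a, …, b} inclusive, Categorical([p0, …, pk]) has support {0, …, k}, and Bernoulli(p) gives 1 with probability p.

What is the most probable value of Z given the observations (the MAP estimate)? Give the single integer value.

Enumerate traces; 24 have nonzero weight after conditioning:
  (Z=4, W=3, U=0, X=0, Y=0) weight 1/168
  (Z=4, W=3, U=0, X=0, Y=1) weight 1/672
  (Z=4, W=3, U=0, X=0, Y=2) weight 1/336
  (Z=4, W=3, U=0, X=1, Y=0) weight 1/84
  (Z=4, W=3, U=0, X=1, Y=1) weight 1/336
  (Z=4, W=3, U=0, X=1, Y=2) weight 1/168
  (Z=4, W=3, U=1, X=0, Y=0) weight 1/168
  (Z=4, W=3, U=1, X=0, Y=1) weight 1/672
  (Z=5, W=2, U=0, X=0, Y=0) weight 2/315
  … 15 more
Group by Z:
  weight(Z=4) = 1/16
  weight(Z=5) = 1/15
Total weight = 1/16 + 1/15 = 31/240
P(Z=4 | obs) = 1/16 / 31/240 = 15/31
P(Z=5 | obs) = 1/15 / 31/240 = 16/31
argmax = 5

argmax_v P(Z = v | obs) = 5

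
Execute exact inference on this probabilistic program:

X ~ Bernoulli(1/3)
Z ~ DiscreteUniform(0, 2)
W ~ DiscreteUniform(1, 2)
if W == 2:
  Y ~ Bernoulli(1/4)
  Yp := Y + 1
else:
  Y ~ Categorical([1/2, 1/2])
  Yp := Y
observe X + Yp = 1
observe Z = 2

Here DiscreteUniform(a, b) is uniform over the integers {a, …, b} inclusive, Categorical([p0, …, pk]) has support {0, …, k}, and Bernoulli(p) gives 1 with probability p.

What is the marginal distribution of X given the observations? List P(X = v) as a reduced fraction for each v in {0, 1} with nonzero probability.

P(X=0) = 5/6, P(X=1) = 1/6

Enumerate traces; 3 have nonzero weight after conditioning:
  (X=0, Z=2, W=1, Y=1) weight 1/18
  (X=0, Z=2, W=2, Y=0) weight 1/12
  (X=1, Z=2, W=1, Y=0) weight 1/36
Group by X:
  weight(X=0) = 5/36
  weight(X=1) = 1/36
Total weight = 5/36 + 1/36 = 1/6
P(X=0 | obs) = 5/36 / 1/6 = 5/6
P(X=1 | obs) = 1/36 / 1/6 = 1/6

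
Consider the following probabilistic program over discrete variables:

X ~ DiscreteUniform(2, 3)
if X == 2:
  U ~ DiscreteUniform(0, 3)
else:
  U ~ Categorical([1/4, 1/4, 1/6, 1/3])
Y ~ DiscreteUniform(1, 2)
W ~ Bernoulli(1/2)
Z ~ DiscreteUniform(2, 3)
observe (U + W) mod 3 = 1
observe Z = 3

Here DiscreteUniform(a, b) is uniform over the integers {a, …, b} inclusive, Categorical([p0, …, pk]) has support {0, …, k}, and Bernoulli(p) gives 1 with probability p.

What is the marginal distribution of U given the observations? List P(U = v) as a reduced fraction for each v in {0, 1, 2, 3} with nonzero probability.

Enumerate traces; 12 have nonzero weight after conditioning:
  (X=2, U=0, Y=1, W=1, Z=3) weight 1/64
  (X=2, U=0, Y=2, W=1, Z=3) weight 1/64
  (X=2, U=1, Y=1, W=0, Z=3) weight 1/64
  (X=2, U=1, Y=2, W=0, Z=3) weight 1/64
  (X=2, U=3, Y=1, W=1, Z=3) weight 1/64
  (X=2, U=3, Y=2, W=1, Z=3) weight 1/64
  (X=3, U=0, Y=1, W=1, Z=3) weight 1/64
  (X=3, U=0, Y=2, W=1, Z=3) weight 1/64
  … 4 more
Group by U:
  weight(U=0) = 1/16
  weight(U=1) = 1/16
  weight(U=3) = 7/96
Total weight = 1/16 + 1/16 + 7/96 = 19/96
P(U=0 | obs) = 1/16 / 19/96 = 6/19
P(U=1 | obs) = 1/16 / 19/96 = 6/19
P(U=3 | obs) = 7/96 / 19/96 = 7/19

P(U=0) = 6/19, P(U=1) = 6/19, P(U=3) = 7/19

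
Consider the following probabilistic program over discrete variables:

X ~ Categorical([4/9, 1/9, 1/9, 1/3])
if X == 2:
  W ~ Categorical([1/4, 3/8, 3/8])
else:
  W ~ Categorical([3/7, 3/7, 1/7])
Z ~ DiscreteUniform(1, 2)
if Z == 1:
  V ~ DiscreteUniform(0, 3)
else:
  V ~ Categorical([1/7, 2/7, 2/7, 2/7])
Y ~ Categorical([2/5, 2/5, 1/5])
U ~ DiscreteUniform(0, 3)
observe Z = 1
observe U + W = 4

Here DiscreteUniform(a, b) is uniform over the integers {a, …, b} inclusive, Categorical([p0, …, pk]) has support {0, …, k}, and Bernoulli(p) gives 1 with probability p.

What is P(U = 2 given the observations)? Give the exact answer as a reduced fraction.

P(U = 2 | obs) = 85/298

Enumerate traces; 96 have nonzero weight after conditioning:
  (X=0, W=1, Z=1, V=0, Y=0, U=3) weight 1/420
  (X=0, W=1, Z=1, V=0, Y=1, U=3) weight 1/420
  (X=0, W=1, Z=1, V=0, Y=2, U=3) weight 1/840
  (X=0, W=1, Z=1, V=1, Y=0, U=3) weight 1/420
  (X=0, W=1, Z=1, V=1, Y=1, U=3) weight 1/420
  (X=0, W=1, Z=1, V=1, Y=2, U=3) weight 1/840
  (X=0, W=1, Z=1, V=2, Y=0, U=3) weight 1/420
  (X=0, W=1, Z=1, V=2, Y=1, U=3) weight 1/420
  (X=0, W=2, Z=1, V=0, Y=0, U=2) weight 1/1260
  … 87 more
Group by U:
  weight(U=2) = 85/4032
  weight(U=3) = 71/1344
Total weight = 85/4032 + 71/1344 = 149/2016
P(U=2 | obs) = 85/4032 / 149/2016 = 85/298
P(U=3 | obs) = 71/1344 / 149/2016 = 213/298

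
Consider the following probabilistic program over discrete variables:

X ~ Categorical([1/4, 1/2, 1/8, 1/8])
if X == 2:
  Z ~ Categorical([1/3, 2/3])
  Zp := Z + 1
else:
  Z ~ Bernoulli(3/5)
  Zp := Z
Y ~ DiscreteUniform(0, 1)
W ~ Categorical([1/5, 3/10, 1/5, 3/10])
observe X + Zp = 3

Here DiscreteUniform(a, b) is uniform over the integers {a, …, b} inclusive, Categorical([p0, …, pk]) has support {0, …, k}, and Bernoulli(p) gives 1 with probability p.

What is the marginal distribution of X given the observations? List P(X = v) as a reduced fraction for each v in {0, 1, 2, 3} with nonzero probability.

Enumerate traces; 16 have nonzero weight after conditioning:
  (X=2, Z=0, Y=0, W=0) weight 1/240
  (X=2, Z=0, Y=0, W=1) weight 1/160
  (X=2, Z=0, Y=0, W=2) weight 1/240
  (X=2, Z=0, Y=0, W=3) weight 1/160
  (X=2, Z=0, Y=1, W=0) weight 1/240
  (X=2, Z=0, Y=1, W=1) weight 1/160
  (X=2, Z=0, Y=1, W=2) weight 1/240
  (X=2, Z=0, Y=1, W=3) weight 1/160
  (X=3, Z=0, Y=0, W=0) weight 1/200
  … 7 more
Group by X:
  weight(X=2) = 1/24
  weight(X=3) = 1/20
Total weight = 1/24 + 1/20 = 11/120
P(X=2 | obs) = 1/24 / 11/120 = 5/11
P(X=3 | obs) = 1/20 / 11/120 = 6/11

P(X=2) = 5/11, P(X=3) = 6/11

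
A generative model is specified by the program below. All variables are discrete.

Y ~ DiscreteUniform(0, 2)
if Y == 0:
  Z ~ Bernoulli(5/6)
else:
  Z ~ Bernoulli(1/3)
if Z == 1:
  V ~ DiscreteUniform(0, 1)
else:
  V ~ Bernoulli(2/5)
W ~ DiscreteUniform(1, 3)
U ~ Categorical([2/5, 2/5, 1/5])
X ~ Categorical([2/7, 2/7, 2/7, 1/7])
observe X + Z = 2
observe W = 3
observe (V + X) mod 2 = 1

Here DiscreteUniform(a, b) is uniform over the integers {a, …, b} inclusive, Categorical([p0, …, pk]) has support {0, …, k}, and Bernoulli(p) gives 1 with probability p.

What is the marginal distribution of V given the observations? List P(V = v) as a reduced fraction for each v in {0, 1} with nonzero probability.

P(V=0) = 5/9, P(V=1) = 4/9

Enumerate traces; 18 have nonzero weight after conditioning:
  (Y=0, Z=0, V=1, W=3, U=0, X=2) weight 4/4725
  (Y=0, Z=0, V=1, W=3, U=1, X=2) weight 4/4725
  (Y=0, Z=0, V=1, W=3, U=2, X=2) weight 2/4725
  (Y=0, Z=1, V=0, W=3, U=0, X=1) weight 1/189
  (Y=0, Z=1, V=0, W=3, U=1, X=1) weight 1/189
  (Y=0, Z=1, V=0, W=3, U=2, X=1) weight 1/378
  (Y=1, Z=0, V=1, W=3, U=0, X=2) weight 16/4725
  (Y=1, Z=0, V=1, W=3, U=1, X=2) weight 16/4725
  … 10 more
Group by V:
  weight(V=0) = 1/42
  weight(V=1) = 2/105
Total weight = 1/42 + 2/105 = 3/70
P(V=0 | obs) = 1/42 / 3/70 = 5/9
P(V=1 | obs) = 2/105 / 3/70 = 4/9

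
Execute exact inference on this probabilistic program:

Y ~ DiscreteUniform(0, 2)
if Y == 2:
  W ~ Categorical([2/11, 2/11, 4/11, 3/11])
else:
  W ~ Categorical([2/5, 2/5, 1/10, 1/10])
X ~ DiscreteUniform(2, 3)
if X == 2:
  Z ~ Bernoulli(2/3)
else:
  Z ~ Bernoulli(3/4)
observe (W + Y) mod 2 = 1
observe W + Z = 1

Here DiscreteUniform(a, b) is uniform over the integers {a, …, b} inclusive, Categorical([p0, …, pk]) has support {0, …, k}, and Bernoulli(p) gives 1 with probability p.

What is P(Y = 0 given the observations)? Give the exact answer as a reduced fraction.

Enumerate traces; 6 have nonzero weight after conditioning:
  (Y=0, W=1, X=2, Z=0) weight 1/45
  (Y=0, W=1, X=3, Z=0) weight 1/60
  (Y=1, W=0, X=2, Z=1) weight 2/45
  (Y=1, W=0, X=3, Z=1) weight 1/20
  (Y=2, W=1, X=2, Z=0) weight 1/99
  (Y=2, W=1, X=3, Z=0) weight 1/132
Group by Y:
  weight(Y=0) = 7/180
  weight(Y=1) = 17/180
  weight(Y=2) = 7/396
Total weight = 7/180 + 17/180 + 7/396 = 299/1980
P(Y=0 | obs) = 7/180 / 299/1980 = 77/299
P(Y=1 | obs) = 17/180 / 299/1980 = 187/299
P(Y=2 | obs) = 7/396 / 299/1980 = 35/299

P(Y = 0 | obs) = 77/299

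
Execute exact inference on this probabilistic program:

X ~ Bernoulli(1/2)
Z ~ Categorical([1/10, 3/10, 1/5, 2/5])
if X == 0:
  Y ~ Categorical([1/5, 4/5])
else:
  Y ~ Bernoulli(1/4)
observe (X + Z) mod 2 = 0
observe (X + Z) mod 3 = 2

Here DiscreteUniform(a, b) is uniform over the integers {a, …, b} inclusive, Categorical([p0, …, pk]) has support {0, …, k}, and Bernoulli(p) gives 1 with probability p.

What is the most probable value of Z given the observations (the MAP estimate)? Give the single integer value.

Enumerate traces; 4 have nonzero weight after conditioning:
  (X=0, Z=2, Y=0) weight 1/50
  (X=0, Z=2, Y=1) weight 2/25
  (X=1, Z=1, Y=0) weight 9/80
  (X=1, Z=1, Y=1) weight 3/80
Group by Z:
  weight(Z=1) = 3/20
  weight(Z=2) = 1/10
Total weight = 3/20 + 1/10 = 1/4
P(Z=1 | obs) = 3/20 / 1/4 = 3/5
P(Z=2 | obs) = 1/10 / 1/4 = 2/5
argmax = 1

argmax_v P(Z = v | obs) = 1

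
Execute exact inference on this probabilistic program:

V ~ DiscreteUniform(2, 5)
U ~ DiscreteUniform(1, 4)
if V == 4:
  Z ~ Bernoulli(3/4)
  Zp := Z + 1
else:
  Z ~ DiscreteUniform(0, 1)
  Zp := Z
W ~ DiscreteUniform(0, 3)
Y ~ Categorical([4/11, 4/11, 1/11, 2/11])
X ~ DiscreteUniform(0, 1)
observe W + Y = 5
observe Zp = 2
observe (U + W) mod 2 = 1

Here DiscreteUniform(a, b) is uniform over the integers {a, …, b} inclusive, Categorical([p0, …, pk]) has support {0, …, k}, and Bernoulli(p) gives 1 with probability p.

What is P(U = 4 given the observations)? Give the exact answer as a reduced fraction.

P(U = 4 | obs) = 1/6

Enumerate traces; 8 have nonzero weight after conditioning:
  (V=4, U=1, Z=1, W=2, Y=3, X=0) weight 3/2816
  (V=4, U=1, Z=1, W=2, Y=3, X=1) weight 3/2816
  (V=4, U=2, Z=1, W=3, Y=2, X=0) weight 3/5632
  (V=4, U=2, Z=1, W=3, Y=2, X=1) weight 3/5632
  (V=4, U=3, Z=1, W=2, Y=3, X=0) weight 3/2816
  (V=4, U=3, Z=1, W=2, Y=3, X=1) weight 3/2816
  (V=4, U=4, Z=1, W=3, Y=2, X=0) weight 3/5632
  (V=4, U=4, Z=1, W=3, Y=2, X=1) weight 3/5632
Group by U:
  weight(U=1) = 3/1408
  weight(U=2) = 3/2816
  weight(U=3) = 3/1408
  weight(U=4) = 3/2816
Total weight = 3/1408 + 3/2816 + 3/1408 + 3/2816 = 9/1408
P(U=1 | obs) = 3/1408 / 9/1408 = 1/3
P(U=2 | obs) = 3/2816 / 9/1408 = 1/6
P(U=3 | obs) = 3/1408 / 9/1408 = 1/3
P(U=4 | obs) = 3/2816 / 9/1408 = 1/6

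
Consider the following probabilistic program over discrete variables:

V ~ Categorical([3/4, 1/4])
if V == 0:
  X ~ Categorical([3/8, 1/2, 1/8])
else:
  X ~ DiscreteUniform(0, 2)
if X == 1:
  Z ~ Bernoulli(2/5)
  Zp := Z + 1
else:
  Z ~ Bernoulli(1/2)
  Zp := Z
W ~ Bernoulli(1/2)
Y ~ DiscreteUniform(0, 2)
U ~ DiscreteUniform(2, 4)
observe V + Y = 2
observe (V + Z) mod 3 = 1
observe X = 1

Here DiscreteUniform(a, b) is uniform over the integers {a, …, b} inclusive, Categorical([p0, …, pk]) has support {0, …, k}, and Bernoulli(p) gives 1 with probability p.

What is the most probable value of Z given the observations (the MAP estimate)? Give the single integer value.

argmax_v P(Z = v | obs) = 1

Enumerate traces; 12 have nonzero weight after conditioning:
  (V=0, X=1, Z=1, W=0, Y=2, U=2) weight 1/120
  (V=0, X=1, Z=1, W=0, Y=2, U=3) weight 1/120
  (V=0, X=1, Z=1, W=0, Y=2, U=4) weight 1/120
  (V=0, X=1, Z=1, W=1, Y=2, U=2) weight 1/120
  (V=0, X=1, Z=1, W=1, Y=2, U=3) weight 1/120
  (V=0, X=1, Z=1, W=1, Y=2, U=4) weight 1/120
  (V=1, X=1, Z=0, W=0, Y=1, U=2) weight 1/360
  (V=1, X=1, Z=0, W=0, Y=1, U=3) weight 1/360
  … 4 more
Group by Z:
  weight(Z=0) = 1/60
  weight(Z=1) = 1/20
Total weight = 1/60 + 1/20 = 1/15
P(Z=0 | obs) = 1/60 / 1/15 = 1/4
P(Z=1 | obs) = 1/20 / 1/15 = 3/4
argmax = 1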